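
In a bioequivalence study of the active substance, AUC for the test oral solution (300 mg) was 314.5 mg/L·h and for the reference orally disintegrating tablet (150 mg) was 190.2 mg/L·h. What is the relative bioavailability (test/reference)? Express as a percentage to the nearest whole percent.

F_rel = 83%

F_rel = (AUC_test/D_test) / (AUC_ref/D_ref)
      = (314.5/300) / (190.2/150)
      = 1.04833 / 1.268 = 0.8268 = 82.68%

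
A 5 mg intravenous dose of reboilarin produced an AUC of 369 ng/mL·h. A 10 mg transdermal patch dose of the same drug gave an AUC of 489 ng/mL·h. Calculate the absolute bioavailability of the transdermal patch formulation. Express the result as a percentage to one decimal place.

F = 66.3%

F = (AUC_ev / D_ev) / (AUC_iv / D_iv)
  = (489/10) / (369/5)
  = 48.9 / 73.8 = 0.6626
  = 66.26%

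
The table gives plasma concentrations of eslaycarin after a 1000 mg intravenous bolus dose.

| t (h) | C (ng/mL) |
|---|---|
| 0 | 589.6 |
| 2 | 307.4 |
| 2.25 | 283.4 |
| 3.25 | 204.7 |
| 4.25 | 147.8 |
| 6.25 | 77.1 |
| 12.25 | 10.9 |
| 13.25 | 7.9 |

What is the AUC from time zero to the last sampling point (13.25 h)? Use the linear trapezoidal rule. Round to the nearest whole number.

Trapezoidal AUC_0→13.25:
  [0→2]: (589.6+307.4)/2 × 2 = 897.0
  [2→2.25]: (307.4+283.4)/2 × 0.25 = 73.85
  [2.25→3.25]: (283.4+204.7)/2 × 1 = 244.05
  [3.25→4.25]: (204.7+147.8)/2 × 1 = 176.25
  [4.25→6.25]: (147.8+77.1)/2 × 2 = 224.9
  [6.25→12.25]: (77.1+10.9)/2 × 6 = 264.0
  [12.25→13.25]: (10.9+7.9)/2 × 1 = 9.4
  Sum = 1889.45 ng/mL·h

AUC = 1889 ng/mL·h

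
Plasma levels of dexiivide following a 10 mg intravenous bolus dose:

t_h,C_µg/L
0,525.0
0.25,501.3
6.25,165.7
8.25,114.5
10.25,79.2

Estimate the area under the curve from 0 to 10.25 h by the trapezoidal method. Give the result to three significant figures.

AUC = 2600 µg/L·h

Trapezoidal AUC_0→10.25:
  [0→0.25]: (525.0+501.3)/2 × 0.25 = 128.2875
  [0.25→6.25]: (501.3+165.7)/2 × 6 = 2001.0
  [6.25→8.25]: (165.7+114.5)/2 × 2 = 280.2
  [8.25→10.25]: (114.5+79.2)/2 × 2 = 193.7
  Sum = 2603.1875 µg/L·h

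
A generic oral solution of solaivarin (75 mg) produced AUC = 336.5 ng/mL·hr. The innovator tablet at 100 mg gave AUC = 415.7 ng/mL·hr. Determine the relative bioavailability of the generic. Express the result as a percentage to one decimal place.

F_rel = (AUC_test/D_test) / (AUC_ref/D_ref)
      = (336.5/75) / (415.7/100)
      = 4.48667 / 4.157 = 1.0793 = 107.93%

F_rel = 107.9%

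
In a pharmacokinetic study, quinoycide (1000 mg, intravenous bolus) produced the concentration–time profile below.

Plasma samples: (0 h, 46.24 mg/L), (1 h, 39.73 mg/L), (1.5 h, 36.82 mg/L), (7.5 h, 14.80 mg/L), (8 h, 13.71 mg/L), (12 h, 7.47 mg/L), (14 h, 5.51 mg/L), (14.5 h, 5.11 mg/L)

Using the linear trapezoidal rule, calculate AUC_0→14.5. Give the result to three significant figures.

Trapezoidal AUC_0→14.5:
  [0→1]: (46.24+39.73)/2 × 1 = 42.985
  [1→1.5]: (39.73+36.82)/2 × 0.5 = 19.1375
  [1.5→7.5]: (36.82+14.80)/2 × 6 = 154.86
  [7.5→8]: (14.80+13.71)/2 × 0.5 = 7.1275
  [8→12]: (13.71+7.47)/2 × 4 = 42.36
  [12→14]: (7.47+5.51)/2 × 2 = 12.98
  [14→14.5]: (5.51+5.11)/2 × 0.5 = 2.655
  Sum = 282.105 mg/L·h

AUC = 282 mg/L·h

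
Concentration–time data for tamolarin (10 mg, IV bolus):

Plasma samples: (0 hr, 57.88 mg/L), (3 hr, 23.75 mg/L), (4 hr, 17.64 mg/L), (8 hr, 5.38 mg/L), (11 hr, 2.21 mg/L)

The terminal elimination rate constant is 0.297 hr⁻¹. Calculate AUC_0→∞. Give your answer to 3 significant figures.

Trapezoidal AUC_0→11:
  [0→3]: (57.88+23.75)/2 × 3 = 122.445
  [3→4]: (23.75+17.64)/2 × 1 = 20.695
  [4→8]: (17.64+5.38)/2 × 4 = 46.04
  [8→11]: (5.38+2.21)/2 × 3 = 11.385
  Sum = 200.565 mg/L·hr
Extrapolated tail: C_last / k_e = 2.21 / 0.297 = 7.441
AUC_0→∞ = 200.565 + 7.441 = 208.006 mg/L·hr

AUC = 208 mg/L·hr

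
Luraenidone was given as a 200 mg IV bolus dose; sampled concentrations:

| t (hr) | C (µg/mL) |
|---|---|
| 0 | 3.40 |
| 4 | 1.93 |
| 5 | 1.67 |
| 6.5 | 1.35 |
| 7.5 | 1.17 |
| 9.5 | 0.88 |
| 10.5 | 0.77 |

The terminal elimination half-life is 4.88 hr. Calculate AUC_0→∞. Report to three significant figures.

AUC = 24.3 µg/mL·hr

Trapezoidal AUC_0→10.5:
  [0→4]: (3.40+1.93)/2 × 4 = 10.66
  [4→5]: (1.93+1.67)/2 × 1 = 1.8
  [5→6.5]: (1.67+1.35)/2 × 1.5 = 2.265
  [6.5→7.5]: (1.35+1.17)/2 × 1 = 1.26
  [7.5→9.5]: (1.17+0.88)/2 × 2 = 2.05
  [9.5→10.5]: (0.88+0.77)/2 × 1 = 0.825
  Sum = 18.86 µg/mL·hr
k_e = ln2 / t½ = 0.693147 / 4.88 = 0.1420 hr^-1
Extrapolated tail: C_last / k_e = 0.77 / 0.142 = 5.423
AUC_0→∞ = 18.86 + 5.423 = 24.283 µg/mL·hr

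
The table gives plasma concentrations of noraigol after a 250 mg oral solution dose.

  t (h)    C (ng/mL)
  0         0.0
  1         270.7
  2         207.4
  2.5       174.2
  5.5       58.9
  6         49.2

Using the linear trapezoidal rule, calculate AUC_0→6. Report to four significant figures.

Trapezoidal AUC_0→6:
  [0→1]: (0.0+270.7)/2 × 1 = 135.35
  [1→2]: (270.7+207.4)/2 × 1 = 239.05
  [2→2.5]: (207.4+174.2)/2 × 0.5 = 95.4
  [2.5→5.5]: (174.2+58.9)/2 × 3 = 349.65
  [5.5→6]: (58.9+49.2)/2 × 0.5 = 27.025
  Sum = 846.475 ng/mL·h

AUC = 846.5 ng/mL·h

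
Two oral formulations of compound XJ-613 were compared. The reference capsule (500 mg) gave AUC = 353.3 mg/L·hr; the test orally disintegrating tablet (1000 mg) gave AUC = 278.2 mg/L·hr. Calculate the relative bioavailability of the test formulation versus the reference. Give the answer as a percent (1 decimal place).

F_rel = 39.4%

F_rel = (AUC_test/D_test) / (AUC_ref/D_ref)
      = (278.2/1000) / (353.3/500)
      = 0.2782 / 0.7066 = 0.3937 = 39.37%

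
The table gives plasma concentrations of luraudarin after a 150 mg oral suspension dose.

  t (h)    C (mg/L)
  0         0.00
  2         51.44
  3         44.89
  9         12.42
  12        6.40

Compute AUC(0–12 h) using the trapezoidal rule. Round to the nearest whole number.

AUC = 300 mg/L·h

Trapezoidal AUC_0→12:
  [0→2]: (0.00+51.44)/2 × 2 = 51.44
  [2→3]: (51.44+44.89)/2 × 1 = 48.165
  [3→9]: (44.89+12.42)/2 × 6 = 171.93
  [9→12]: (12.42+6.40)/2 × 3 = 28.23
  Sum = 299.765 mg/L·h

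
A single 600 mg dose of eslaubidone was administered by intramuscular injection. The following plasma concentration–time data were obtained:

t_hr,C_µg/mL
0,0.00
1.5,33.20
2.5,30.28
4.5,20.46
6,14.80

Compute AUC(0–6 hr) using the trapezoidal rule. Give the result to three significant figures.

Trapezoidal AUC_0→6:
  [0→1.5]: (0.00+33.20)/2 × 1.5 = 24.9
  [1.5→2.5]: (33.20+30.28)/2 × 1 = 31.74
  [2.5→4.5]: (30.28+20.46)/2 × 2 = 50.74
  [4.5→6]: (20.46+14.80)/2 × 1.5 = 26.445
  Sum = 133.825 µg/mL·hr

AUC = 134 µg/mL·hr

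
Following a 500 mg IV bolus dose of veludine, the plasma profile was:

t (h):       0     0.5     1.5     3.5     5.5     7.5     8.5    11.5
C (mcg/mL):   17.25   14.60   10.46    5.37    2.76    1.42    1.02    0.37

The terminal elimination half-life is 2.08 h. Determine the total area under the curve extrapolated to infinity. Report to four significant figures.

Trapezoidal AUC_0→11.5:
  [0→0.5]: (17.25+14.60)/2 × 0.5 = 7.9625
  [0.5→1.5]: (14.60+10.46)/2 × 1 = 12.53
  [1.5→3.5]: (10.46+5.37)/2 × 2 = 15.83
  [3.5→5.5]: (5.37+2.76)/2 × 2 = 8.13
  [5.5→7.5]: (2.76+1.42)/2 × 2 = 4.18
  [7.5→8.5]: (1.42+1.02)/2 × 1 = 1.22
  [8.5→11.5]: (1.02+0.37)/2 × 3 = 2.085
  Sum = 51.9375 mcg/mL·h
k_e = ln2 / t½ = 0.693147 / 2.08 = 0.3332 h^-1
Extrapolated tail: C_last / k_e = 0.37 / 0.3332 = 1.110
AUC_0→∞ = 51.9375 + 1.110 = 53.0475 mcg/mL·h

AUC = 53.05 mcg/mL·h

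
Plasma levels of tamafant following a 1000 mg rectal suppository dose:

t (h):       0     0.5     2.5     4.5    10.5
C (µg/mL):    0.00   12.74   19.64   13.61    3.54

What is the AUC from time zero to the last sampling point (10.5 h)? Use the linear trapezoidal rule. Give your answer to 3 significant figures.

Trapezoidal AUC_0→10.5:
  [0→0.5]: (0.00+12.74)/2 × 0.5 = 3.185
  [0.5→2.5]: (12.74+19.64)/2 × 2 = 32.38
  [2.5→4.5]: (19.64+13.61)/2 × 2 = 33.25
  [4.5→10.5]: (13.61+3.54)/2 × 6 = 51.45
  Sum = 120.265 µg/mL·h

AUC = 120 µg/mL·h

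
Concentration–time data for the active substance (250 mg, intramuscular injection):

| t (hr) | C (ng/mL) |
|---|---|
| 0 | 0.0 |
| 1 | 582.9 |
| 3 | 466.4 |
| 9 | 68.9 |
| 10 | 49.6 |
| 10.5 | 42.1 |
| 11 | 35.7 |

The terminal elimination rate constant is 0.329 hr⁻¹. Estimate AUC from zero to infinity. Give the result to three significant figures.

AUC = 3160 ng/mL·hr

Trapezoidal AUC_0→11:
  [0→1]: (0.0+582.9)/2 × 1 = 291.45
  [1→3]: (582.9+466.4)/2 × 2 = 1049.3
  [3→9]: (466.4+68.9)/2 × 6 = 1605.9
  [9→10]: (68.9+49.6)/2 × 1 = 59.25
  [10→10.5]: (49.6+42.1)/2 × 0.5 = 22.925
  [10.5→11]: (42.1+35.7)/2 × 0.5 = 19.45
  Sum = 3048.275 ng/mL·hr
Extrapolated tail: C_last / k_e = 35.7 / 0.329 = 108.511
AUC_0→∞ = 3048.275 + 108.511 = 3156.786 ng/mL·hr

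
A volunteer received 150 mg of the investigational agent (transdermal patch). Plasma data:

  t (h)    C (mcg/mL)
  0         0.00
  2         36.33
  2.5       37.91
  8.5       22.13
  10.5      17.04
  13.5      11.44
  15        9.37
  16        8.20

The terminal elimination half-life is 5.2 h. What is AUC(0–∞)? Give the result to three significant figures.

Trapezoidal AUC_0→16:
  [0→2]: (0.00+36.33)/2 × 2 = 36.33
  [2→2.5]: (36.33+37.91)/2 × 0.5 = 18.56
  [2.5→8.5]: (37.91+22.13)/2 × 6 = 180.12
  [8.5→10.5]: (22.13+17.04)/2 × 2 = 39.17
  [10.5→13.5]: (17.04+11.44)/2 × 3 = 42.72
  [13.5→15]: (11.44+9.37)/2 × 1.5 = 15.6075
  [15→16]: (9.37+8.20)/2 × 1 = 8.785
  Sum = 341.2925 mcg/mL·h
k_e = ln2 / t½ = 0.693147 / 5.2 = 0.1333 h^-1
Extrapolated tail: C_last / k_e = 8.20 / 0.1333 = 61.515
AUC_0→∞ = 341.2925 + 61.515 = 402.8075 mcg/mL·h

AUC = 403 mcg/mL·h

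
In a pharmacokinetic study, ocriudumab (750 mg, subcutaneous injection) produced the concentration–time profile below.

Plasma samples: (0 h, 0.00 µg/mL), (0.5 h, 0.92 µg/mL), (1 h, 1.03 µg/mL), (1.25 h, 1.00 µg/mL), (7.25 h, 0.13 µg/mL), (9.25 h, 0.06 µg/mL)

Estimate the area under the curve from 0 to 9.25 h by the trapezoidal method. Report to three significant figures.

Trapezoidal AUC_0→9.25:
  [0→0.5]: (0.00+0.92)/2 × 0.5 = 0.23
  [0.5→1]: (0.92+1.03)/2 × 0.5 = 0.4875
  [1→1.25]: (1.03+1.00)/2 × 0.25 = 0.25375
  [1.25→7.25]: (1.00+0.13)/2 × 6 = 3.39
  [7.25→9.25]: (0.13+0.06)/2 × 2 = 0.19
  Sum = 4.55125 µg/mL·h

AUC = 4.55 µg/mL·h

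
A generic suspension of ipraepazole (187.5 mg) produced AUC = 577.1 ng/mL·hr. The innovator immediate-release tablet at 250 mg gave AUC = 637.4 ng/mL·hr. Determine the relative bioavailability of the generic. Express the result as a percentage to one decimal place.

F_rel = (AUC_test/D_test) / (AUC_ref/D_ref)
      = (577.1/187.5) / (637.4/250)
      = 3.07787 / 2.5496 = 1.2072 = 120.72%

F_rel = 120.7%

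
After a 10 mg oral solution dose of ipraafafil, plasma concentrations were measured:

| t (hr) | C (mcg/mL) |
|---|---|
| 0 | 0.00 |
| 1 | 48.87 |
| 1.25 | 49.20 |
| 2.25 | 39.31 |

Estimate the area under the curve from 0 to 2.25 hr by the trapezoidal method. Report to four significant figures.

Trapezoidal AUC_0→2.25:
  [0→1]: (0.00+48.87)/2 × 1 = 24.435
  [1→1.25]: (48.87+49.20)/2 × 0.25 = 12.25875
  [1.25→2.25]: (49.20+39.31)/2 × 1 = 44.255
  Sum = 80.94875 mcg/mL·hr

AUC = 80.95 mcg/mL·hr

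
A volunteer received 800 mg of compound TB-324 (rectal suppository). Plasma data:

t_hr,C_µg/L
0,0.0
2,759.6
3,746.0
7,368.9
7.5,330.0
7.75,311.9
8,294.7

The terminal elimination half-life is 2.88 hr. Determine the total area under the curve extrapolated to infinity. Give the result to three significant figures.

Trapezoidal AUC_0→8:
  [0→2]: (0.0+759.6)/2 × 2 = 759.6
  [2→3]: (759.6+746.0)/2 × 1 = 752.8
  [3→7]: (746.0+368.9)/2 × 4 = 2229.8
  [7→7.5]: (368.9+330.0)/2 × 0.5 = 174.725
  [7.5→7.75]: (330.0+311.9)/2 × 0.25 = 80.2375
  [7.75→8]: (311.9+294.7)/2 × 0.25 = 75.825
  Sum = 4072.9875 µg/L·hr
k_e = ln2 / t½ = 0.693147 / 2.88 = 0.2407 hr^-1
Extrapolated tail: C_last / k_e = 294.7 / 0.2407 = 1224.346
AUC_0→∞ = 4072.9875 + 1224.346 = 5297.3335 µg/L·hr

AUC = 5300 µg/L·hr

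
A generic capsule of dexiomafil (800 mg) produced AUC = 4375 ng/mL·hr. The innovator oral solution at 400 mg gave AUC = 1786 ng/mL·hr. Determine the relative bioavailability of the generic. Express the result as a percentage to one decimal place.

F_rel = 122.5%

F_rel = (AUC_test/D_test) / (AUC_ref/D_ref)
      = (4375/800) / (1786/400)
      = 5.46875 / 4.465 = 1.2248 = 122.48%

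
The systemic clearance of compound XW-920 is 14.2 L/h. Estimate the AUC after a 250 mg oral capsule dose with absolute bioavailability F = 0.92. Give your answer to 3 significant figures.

AUC = 16.2 mg/L·h

AUC_0→∞ = F × Dose / CL
        = 0.92 × 250 / 14.2 = 16.1972 mg/L·h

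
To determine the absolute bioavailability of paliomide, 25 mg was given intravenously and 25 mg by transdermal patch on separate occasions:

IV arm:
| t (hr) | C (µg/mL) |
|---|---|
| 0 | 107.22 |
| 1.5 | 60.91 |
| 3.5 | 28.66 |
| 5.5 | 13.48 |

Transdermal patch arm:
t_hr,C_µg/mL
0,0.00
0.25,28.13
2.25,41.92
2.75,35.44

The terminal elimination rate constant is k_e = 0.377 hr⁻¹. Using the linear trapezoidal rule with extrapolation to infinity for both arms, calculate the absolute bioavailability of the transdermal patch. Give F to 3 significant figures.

Trapezoidal AUC_0→5.5 (IV):
  [0→1.5]: (107.22+60.91)/2 × 1.5 = 126.0975
  [1.5→3.5]: (60.91+28.66)/2 × 2 = 89.57
  [3.5→5.5]: (28.66+13.48)/2 × 2 = 42.14
  Sum = 257.8075 µg/mL·hr
IV tail: 13.48/0.377 = 35.756; AUC_iv,0→∞ = 257.8075 + 35.756 = 293.5635 µg/mL·hr
Trapezoidal AUC_0→2.75 (transdermal patch):
  [0→0.25]: (0.00+28.13)/2 × 0.25 = 3.51625
  [0.25→2.25]: (28.13+41.92)/2 × 2 = 70.05
  [2.25→2.75]: (41.92+35.44)/2 × 0.5 = 19.34
  Sum = 92.90625 µg/mL·hr
transdermal patch tail: 35.44/0.377 = 94.005; AUC_ev,0→∞ = 92.90625 + 94.005 = 186.91125 µg/mL·hr
F = (AUC_ev/D_ev)/(AUC_iv/D_iv) = (186.91125/25)/(293.5635/25) = 7.47645/11.74254 = 0.6367

F = 0.637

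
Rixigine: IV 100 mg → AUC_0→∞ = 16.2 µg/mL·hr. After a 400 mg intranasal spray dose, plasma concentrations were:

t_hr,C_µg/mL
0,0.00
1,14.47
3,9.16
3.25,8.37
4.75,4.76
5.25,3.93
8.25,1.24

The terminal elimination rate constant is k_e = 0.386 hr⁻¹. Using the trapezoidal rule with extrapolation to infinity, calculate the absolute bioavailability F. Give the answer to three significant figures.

F = 0.865

Trapezoidal AUC_0→8.25 (intranasal spray):
  [0→1]: (0.00+14.47)/2 × 1 = 7.235
  [1→3]: (14.47+9.16)/2 × 2 = 23.63
  [3→3.25]: (9.16+8.37)/2 × 0.25 = 2.19125
  [3.25→4.75]: (8.37+4.76)/2 × 1.5 = 9.8475
  [4.75→5.25]: (4.76+3.93)/2 × 0.5 = 2.1725
  [5.25→8.25]: (3.93+1.24)/2 × 3 = 7.755
  Sum = 52.83125 µg/mL·hr
Tail: C_last/k_e = 1.24/0.386 = 3.212
AUC_0→∞ (intranasal spray) = 52.83125 + 3.212 = 56.04325 µg/mL·hr
F = (AUC_ev/D_ev)/(AUC_iv/D_iv) = (56.04325/400)/(16.2/100) = 0.140108/0.162 = 0.8649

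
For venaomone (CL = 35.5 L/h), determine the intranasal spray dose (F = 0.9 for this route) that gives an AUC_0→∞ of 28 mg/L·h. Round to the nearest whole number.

Dose = CL × AUC_0→∞ / F
     = 35.5 × 28 / 0.9 = 1104.44 mg

Dose = 1104 mg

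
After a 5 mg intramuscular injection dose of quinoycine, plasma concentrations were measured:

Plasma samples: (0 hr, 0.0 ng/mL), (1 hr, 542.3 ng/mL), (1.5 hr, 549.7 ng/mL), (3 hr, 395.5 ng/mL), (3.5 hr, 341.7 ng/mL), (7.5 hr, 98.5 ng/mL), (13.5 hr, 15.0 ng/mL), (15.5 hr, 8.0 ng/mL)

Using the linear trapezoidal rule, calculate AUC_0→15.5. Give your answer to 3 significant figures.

AUC = 2680 ng/mL·hr

Trapezoidal AUC_0→15.5:
  [0→1]: (0.0+542.3)/2 × 1 = 271.15
  [1→1.5]: (542.3+549.7)/2 × 0.5 = 273.0
  [1.5→3]: (549.7+395.5)/2 × 1.5 = 708.9
  [3→3.5]: (395.5+341.7)/2 × 0.5 = 184.3
  [3.5→7.5]: (341.7+98.5)/2 × 4 = 880.4
  [7.5→13.5]: (98.5+15.0)/2 × 6 = 340.5
  [13.5→15.5]: (15.0+8.0)/2 × 2 = 23.0
  Sum = 2681.25 ng/mL·hr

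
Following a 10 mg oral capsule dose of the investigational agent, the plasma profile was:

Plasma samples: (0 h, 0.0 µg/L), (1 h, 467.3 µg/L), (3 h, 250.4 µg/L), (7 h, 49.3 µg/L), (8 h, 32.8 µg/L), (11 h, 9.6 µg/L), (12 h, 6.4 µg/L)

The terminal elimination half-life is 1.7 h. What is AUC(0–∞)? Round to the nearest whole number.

AUC = 1679 µg/L·h

Trapezoidal AUC_0→12:
  [0→1]: (0.0+467.3)/2 × 1 = 233.65
  [1→3]: (467.3+250.4)/2 × 2 = 717.7
  [3→7]: (250.4+49.3)/2 × 4 = 599.4
  [7→8]: (49.3+32.8)/2 × 1 = 41.05
  [8→11]: (32.8+9.6)/2 × 3 = 63.6
  [11→12]: (9.6+6.4)/2 × 1 = 8.0
  Sum = 1663.4 µg/L·h
k_e = ln2 / t½ = 0.693147 / 1.7 = 0.4077 h^-1
Extrapolated tail: C_last / k_e = 6.4 / 0.4077 = 15.698
AUC_0→∞ = 1663.4 + 15.698 = 1679.098 µg/L·h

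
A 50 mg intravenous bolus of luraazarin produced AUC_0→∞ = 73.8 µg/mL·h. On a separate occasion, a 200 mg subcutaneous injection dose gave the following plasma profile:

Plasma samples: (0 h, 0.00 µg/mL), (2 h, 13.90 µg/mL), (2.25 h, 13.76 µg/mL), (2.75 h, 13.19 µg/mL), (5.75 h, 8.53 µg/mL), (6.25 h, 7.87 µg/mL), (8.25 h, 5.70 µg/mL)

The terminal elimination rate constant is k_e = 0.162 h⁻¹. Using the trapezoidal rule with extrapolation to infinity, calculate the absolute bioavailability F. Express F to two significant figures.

Trapezoidal AUC_0→8.25 (subcutaneous injection):
  [0→2]: (0.00+13.90)/2 × 2 = 13.9
  [2→2.25]: (13.90+13.76)/2 × 0.25 = 3.4575
  [2.25→2.75]: (13.76+13.19)/2 × 0.5 = 6.7375
  [2.75→5.75]: (13.19+8.53)/2 × 3 = 32.58
  [5.75→6.25]: (8.53+7.87)/2 × 0.5 = 4.1
  [6.25→8.25]: (7.87+5.70)/2 × 2 = 13.57
  Sum = 74.345 µg/mL·h
Tail: C_last/k_e = 5.70/0.162 = 35.185
AUC_0→∞ (subcutaneous injection) = 74.345 + 35.185 = 109.53 µg/mL·h
F = (AUC_ev/D_ev)/(AUC_iv/D_iv) = (109.53/200)/(73.8/50) = 0.54765/1.476 = 0.3710

F = 0.37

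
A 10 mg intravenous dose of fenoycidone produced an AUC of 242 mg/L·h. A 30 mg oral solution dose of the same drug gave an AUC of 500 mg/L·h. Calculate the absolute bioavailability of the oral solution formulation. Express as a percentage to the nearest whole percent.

F = (AUC_ev / D_ev) / (AUC_iv / D_iv)
  = (500/30) / (242/10)
  = 16.6667 / 24.2 = 0.6887
  = 68.87%

F = 69%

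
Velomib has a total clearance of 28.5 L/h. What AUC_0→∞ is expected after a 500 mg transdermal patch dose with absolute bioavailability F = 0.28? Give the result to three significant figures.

AUC = 4.91 mg/L·h

AUC_0→∞ = F × Dose / CL
        = 0.28 × 500 / 28.5 = 4.91228 mg/L·h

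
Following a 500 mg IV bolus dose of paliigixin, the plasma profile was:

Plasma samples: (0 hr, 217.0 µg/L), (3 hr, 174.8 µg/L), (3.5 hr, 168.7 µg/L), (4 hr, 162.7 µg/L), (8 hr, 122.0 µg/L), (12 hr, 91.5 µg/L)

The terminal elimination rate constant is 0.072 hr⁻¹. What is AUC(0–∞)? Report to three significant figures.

Trapezoidal AUC_0→12:
  [0→3]: (217.0+174.8)/2 × 3 = 587.7
  [3→3.5]: (174.8+168.7)/2 × 0.5 = 85.875
  [3.5→4]: (168.7+162.7)/2 × 0.5 = 82.85
  [4→8]: (162.7+122.0)/2 × 4 = 569.4
  [8→12]: (122.0+91.5)/2 × 4 = 427.0
  Sum = 1752.825 µg/L·hr
Extrapolated tail: C_last / k_e = 91.5 / 0.072 = 1270.833
AUC_0→∞ = 1752.825 + 1270.833 = 3023.658 µg/L·hr

AUC = 3020 µg/L·hr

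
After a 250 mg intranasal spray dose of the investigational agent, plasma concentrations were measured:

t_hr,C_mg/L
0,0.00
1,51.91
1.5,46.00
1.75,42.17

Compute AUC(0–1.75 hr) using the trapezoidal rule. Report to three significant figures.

AUC = 61.5 mg/L·hr

Trapezoidal AUC_0→1.75:
  [0→1]: (0.00+51.91)/2 × 1 = 25.955
  [1→1.5]: (51.91+46.00)/2 × 0.5 = 24.4775
  [1.5→1.75]: (46.00+42.17)/2 × 0.25 = 11.02125
  Sum = 61.45375 mg/L·hr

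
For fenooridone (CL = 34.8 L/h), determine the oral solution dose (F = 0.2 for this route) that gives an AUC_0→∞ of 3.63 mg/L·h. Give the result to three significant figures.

Dose = CL × AUC_0→∞ / F
     = 34.8 × 3.63 / 0.2 = 631.62 mg

Dose = 632 mg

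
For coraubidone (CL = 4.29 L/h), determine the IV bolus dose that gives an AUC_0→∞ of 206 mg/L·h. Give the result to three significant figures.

Dose = 884 mg

Dose_iv = CL × AUC_0→∞
     = 4.29 × 206 = 883.74 mg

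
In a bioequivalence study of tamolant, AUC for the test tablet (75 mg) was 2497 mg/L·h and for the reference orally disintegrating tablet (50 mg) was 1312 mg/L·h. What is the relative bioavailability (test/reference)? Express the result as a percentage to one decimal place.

F_rel = 126.9%

F_rel = (AUC_test/D_test) / (AUC_ref/D_ref)
      = (2497/75) / (1312/50)
      = 33.2933 / 26.24 = 1.2688 = 126.88%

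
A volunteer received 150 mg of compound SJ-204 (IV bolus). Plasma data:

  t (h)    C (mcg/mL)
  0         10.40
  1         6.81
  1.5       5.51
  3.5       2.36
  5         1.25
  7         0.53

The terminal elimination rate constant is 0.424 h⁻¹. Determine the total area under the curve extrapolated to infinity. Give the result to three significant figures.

AUC = 25.3 mcg/mL·h

Trapezoidal AUC_0→7:
  [0→1]: (10.40+6.81)/2 × 1 = 8.605
  [1→1.5]: (6.81+5.51)/2 × 0.5 = 3.08
  [1.5→3.5]: (5.51+2.36)/2 × 2 = 7.87
  [3.5→5]: (2.36+1.25)/2 × 1.5 = 2.7075
  [5→7]: (1.25+0.53)/2 × 2 = 1.78
  Sum = 24.0425 mcg/mL·h
Extrapolated tail: C_last / k_e = 0.53 / 0.424 = 1.250
AUC_0→∞ = 24.0425 + 1.250 = 25.2925 mcg/mL·h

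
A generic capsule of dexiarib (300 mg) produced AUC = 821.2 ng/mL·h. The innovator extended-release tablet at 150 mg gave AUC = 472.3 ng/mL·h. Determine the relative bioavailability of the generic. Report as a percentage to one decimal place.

F_rel = 86.9%

F_rel = (AUC_test/D_test) / (AUC_ref/D_ref)
      = (821.2/300) / (472.3/150)
      = 2.73733 / 3.14867 = 0.8694 = 86.94%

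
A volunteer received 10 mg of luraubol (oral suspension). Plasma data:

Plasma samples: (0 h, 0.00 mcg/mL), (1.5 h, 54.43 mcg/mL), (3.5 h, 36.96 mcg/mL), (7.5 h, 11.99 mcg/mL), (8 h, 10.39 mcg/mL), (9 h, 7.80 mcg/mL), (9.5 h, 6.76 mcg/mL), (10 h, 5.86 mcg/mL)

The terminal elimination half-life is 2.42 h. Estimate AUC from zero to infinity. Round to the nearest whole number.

Trapezoidal AUC_0→10:
  [0→1.5]: (0.00+54.43)/2 × 1.5 = 40.8225
  [1.5→3.5]: (54.43+36.96)/2 × 2 = 91.39
  [3.5→7.5]: (36.96+11.99)/2 × 4 = 97.9
  [7.5→8]: (11.99+10.39)/2 × 0.5 = 5.595
  [8→9]: (10.39+7.80)/2 × 1 = 9.095
  [9→9.5]: (7.80+6.76)/2 × 0.5 = 3.64
  [9.5→10]: (6.76+5.86)/2 × 0.5 = 3.155
  Sum = 251.5975 mcg/mL·h
k_e = ln2 / t½ = 0.693147 / 2.42 = 0.2864 h^-1
Extrapolated tail: C_last / k_e = 5.86 / 0.2864 = 20.461
AUC_0→∞ = 251.5975 + 20.461 = 272.0585 mcg/mL·h

AUC = 272 mcg/mL·h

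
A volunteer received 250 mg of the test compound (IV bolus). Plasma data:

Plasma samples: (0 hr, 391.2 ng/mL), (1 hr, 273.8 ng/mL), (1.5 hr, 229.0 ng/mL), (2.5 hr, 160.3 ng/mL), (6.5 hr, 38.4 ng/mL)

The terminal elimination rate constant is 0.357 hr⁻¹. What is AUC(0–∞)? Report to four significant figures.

AUC = 1158 ng/mL·hr

Trapezoidal AUC_0→6.5:
  [0→1]: (391.2+273.8)/2 × 1 = 332.5
  [1→1.5]: (273.8+229.0)/2 × 0.5 = 125.7
  [1.5→2.5]: (229.0+160.3)/2 × 1 = 194.65
  [2.5→6.5]: (160.3+38.4)/2 × 4 = 397.4
  Sum = 1050.25 ng/mL·hr
Extrapolated tail: C_last / k_e = 38.4 / 0.357 = 107.563
AUC_0→∞ = 1050.25 + 107.563 = 1157.813 ng/mL·hr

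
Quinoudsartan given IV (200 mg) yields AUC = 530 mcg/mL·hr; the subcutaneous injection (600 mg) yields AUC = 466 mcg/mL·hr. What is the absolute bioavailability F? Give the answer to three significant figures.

F = 0.293

F = (AUC_ev / D_ev) / (AUC_iv / D_iv)
  = (466/600) / (530/200)
  = 0.776667 / 2.65 = 0.2931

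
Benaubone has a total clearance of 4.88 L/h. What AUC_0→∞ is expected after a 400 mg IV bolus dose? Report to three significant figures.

AUC = 82.0 mg/L·h

AUC_0→∞ = Dose_iv / CL
        = 400 / 4.88 = 81.9672 mg/L·h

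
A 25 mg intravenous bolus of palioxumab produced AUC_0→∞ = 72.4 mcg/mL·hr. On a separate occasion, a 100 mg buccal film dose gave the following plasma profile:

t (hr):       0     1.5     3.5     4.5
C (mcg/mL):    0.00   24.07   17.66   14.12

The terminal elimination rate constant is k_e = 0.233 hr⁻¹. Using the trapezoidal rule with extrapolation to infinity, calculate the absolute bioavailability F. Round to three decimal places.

F = 0.471

Trapezoidal AUC_0→4.5 (buccal film):
  [0→1.5]: (0.00+24.07)/2 × 1.5 = 18.0525
  [1.5→3.5]: (24.07+17.66)/2 × 2 = 41.73
  [3.5→4.5]: (17.66+14.12)/2 × 1 = 15.89
  Sum = 75.6725 mcg/mL·hr
Tail: C_last/k_e = 14.12/0.233 = 60.601
AUC_0→∞ (buccal film) = 75.6725 + 60.601 = 136.2735 mcg/mL·hr
F = (AUC_ev/D_ev)/(AUC_iv/D_iv) = (136.2735/100)/(72.4/25) = 1.362735/2.896 = 0.4706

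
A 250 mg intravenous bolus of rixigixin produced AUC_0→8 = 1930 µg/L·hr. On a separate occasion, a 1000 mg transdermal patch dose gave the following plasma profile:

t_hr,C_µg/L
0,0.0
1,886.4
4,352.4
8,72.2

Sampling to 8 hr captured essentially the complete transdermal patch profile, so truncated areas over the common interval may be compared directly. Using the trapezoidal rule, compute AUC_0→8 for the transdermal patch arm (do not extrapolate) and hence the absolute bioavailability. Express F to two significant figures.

F = 0.41

Trapezoidal AUC_0→8 (transdermal patch):
  [0→1]: (0.0+886.4)/2 × 1 = 443.2
  [1→4]: (886.4+352.4)/2 × 3 = 1858.2
  [4→8]: (352.4+72.2)/2 × 4 = 849.2
  Sum = 3150.6 µg/L·hr
F = (AUC_ev/D_ev)/(AUC_iv/D_iv) = (3150.6/1000)/(1930/250) = 3.1506/7.72 = 0.4081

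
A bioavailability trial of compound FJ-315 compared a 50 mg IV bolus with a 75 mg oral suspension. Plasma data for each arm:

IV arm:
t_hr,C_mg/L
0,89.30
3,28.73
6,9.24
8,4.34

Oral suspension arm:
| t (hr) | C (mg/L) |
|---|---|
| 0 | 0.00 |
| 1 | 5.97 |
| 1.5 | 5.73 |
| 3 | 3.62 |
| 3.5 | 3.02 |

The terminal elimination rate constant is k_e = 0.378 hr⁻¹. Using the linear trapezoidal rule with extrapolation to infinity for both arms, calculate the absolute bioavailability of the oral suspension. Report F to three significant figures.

Trapezoidal AUC_0→8 (IV):
  [0→3]: (89.30+28.73)/2 × 3 = 177.045
  [3→6]: (28.73+9.24)/2 × 3 = 56.955
  [6→8]: (9.24+4.34)/2 × 2 = 13.58
  Sum = 247.58 mg/L·hr
IV tail: 4.34/0.378 = 11.481; AUC_iv,0→∞ = 247.58 + 11.481 = 259.061 mg/L·hr
Trapezoidal AUC_0→3.5 (oral suspension):
  [0→1]: (0.00+5.97)/2 × 1 = 2.985
  [1→1.5]: (5.97+5.73)/2 × 0.5 = 2.925
  [1.5→3]: (5.73+3.62)/2 × 1.5 = 7.0125
  [3→3.5]: (3.62+3.02)/2 × 0.5 = 1.66
  Sum = 14.5825 mg/L·hr
oral suspension tail: 3.02/0.378 = 7.989; AUC_ev,0→∞ = 14.5825 + 7.989 = 22.5715 mg/L·hr
F = (AUC_ev/D_ev)/(AUC_iv/D_iv) = (22.5715/75)/(259.061/50) = 0.300953/5.18122 = 0.0581

F = 0.0581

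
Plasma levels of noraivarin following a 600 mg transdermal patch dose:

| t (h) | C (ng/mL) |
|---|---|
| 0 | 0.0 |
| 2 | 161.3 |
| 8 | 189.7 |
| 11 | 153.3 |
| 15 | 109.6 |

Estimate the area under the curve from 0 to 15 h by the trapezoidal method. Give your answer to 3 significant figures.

Trapezoidal AUC_0→15:
  [0→2]: (0.0+161.3)/2 × 2 = 161.3
  [2→8]: (161.3+189.7)/2 × 6 = 1053.0
  [8→11]: (189.7+153.3)/2 × 3 = 514.5
  [11→15]: (153.3+109.6)/2 × 4 = 525.8
  Sum = 2254.6 ng/mL·h

AUC = 2250 ng/mL·h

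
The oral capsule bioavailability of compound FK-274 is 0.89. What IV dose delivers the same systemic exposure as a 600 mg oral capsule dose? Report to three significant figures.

Systemic exposure from an extravascular dose = F × D_ev, so the equivalent IV dose is F × D_ev.
D_iv = F × D_ev = 0.89 × 600 = 534 mg

D_iv = 534 mg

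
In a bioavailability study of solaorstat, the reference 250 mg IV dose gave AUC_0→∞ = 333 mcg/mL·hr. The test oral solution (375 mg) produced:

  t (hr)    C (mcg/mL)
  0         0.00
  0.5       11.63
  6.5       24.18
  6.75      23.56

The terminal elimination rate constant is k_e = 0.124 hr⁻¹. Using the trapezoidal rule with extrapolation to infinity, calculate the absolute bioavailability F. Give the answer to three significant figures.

F = 0.613

Trapezoidal AUC_0→6.75 (oral solution):
  [0→0.5]: (0.00+11.63)/2 × 0.5 = 2.9075
  [0.5→6.5]: (11.63+24.18)/2 × 6 = 107.43
  [6.5→6.75]: (24.18+23.56)/2 × 0.25 = 5.9675
  Sum = 116.305 mcg/mL·hr
Tail: C_last/k_e = 23.56/0.124 = 190.000
AUC_0→∞ (oral solution) = 116.305 + 190.000 = 306.305 mcg/mL·hr
F = (AUC_ev/D_ev)/(AUC_iv/D_iv) = (306.305/375)/(333/250) = 0.816813/1.332 = 0.6132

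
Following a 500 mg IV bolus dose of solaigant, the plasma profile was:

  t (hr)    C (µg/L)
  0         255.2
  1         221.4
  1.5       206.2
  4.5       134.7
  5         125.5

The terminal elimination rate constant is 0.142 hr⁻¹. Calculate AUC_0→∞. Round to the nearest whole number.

AUC = 1805 µg/L·hr

Trapezoidal AUC_0→5:
  [0→1]: (255.2+221.4)/2 × 1 = 238.3
  [1→1.5]: (221.4+206.2)/2 × 0.5 = 106.9
  [1.5→4.5]: (206.2+134.7)/2 × 3 = 511.35
  [4.5→5]: (134.7+125.5)/2 × 0.5 = 65.05
  Sum = 921.6 µg/L·hr
Extrapolated tail: C_last / k_e = 125.5 / 0.142 = 883.803
AUC_0→∞ = 921.6 + 883.803 = 1805.403 µg/L·hr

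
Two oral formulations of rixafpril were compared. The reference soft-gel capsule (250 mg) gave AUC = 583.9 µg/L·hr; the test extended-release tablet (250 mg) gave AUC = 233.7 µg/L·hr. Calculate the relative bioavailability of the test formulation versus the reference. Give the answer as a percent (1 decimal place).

F_rel = 40.0%

F_rel = (AUC_test/D_test) / (AUC_ref/D_ref)
      = (233.7/250) / (583.9/250)
      = 0.9348 / 2.3356 = 0.4002 = 40.02%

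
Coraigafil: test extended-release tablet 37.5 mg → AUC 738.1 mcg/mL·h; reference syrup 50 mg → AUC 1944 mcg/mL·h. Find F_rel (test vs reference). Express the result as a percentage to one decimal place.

F_rel = 50.6%

F_rel = (AUC_test/D_test) / (AUC_ref/D_ref)
      = (738.1/37.5) / (1944/50)
      = 19.6827 / 38.88 = 0.5062 = 50.62%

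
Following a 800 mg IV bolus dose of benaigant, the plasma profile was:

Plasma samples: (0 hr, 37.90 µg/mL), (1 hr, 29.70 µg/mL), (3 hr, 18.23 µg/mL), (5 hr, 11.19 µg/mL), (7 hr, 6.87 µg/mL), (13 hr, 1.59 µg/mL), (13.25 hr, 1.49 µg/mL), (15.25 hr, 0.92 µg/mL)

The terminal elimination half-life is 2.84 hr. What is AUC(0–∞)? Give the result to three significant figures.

Trapezoidal AUC_0→15.25:
  [0→1]: (37.90+29.70)/2 × 1 = 33.8
  [1→3]: (29.70+18.23)/2 × 2 = 47.93
  [3→5]: (18.23+11.19)/2 × 2 = 29.42
  [5→7]: (11.19+6.87)/2 × 2 = 18.06
  [7→13]: (6.87+1.59)/2 × 6 = 25.38
  [13→13.25]: (1.59+1.49)/2 × 0.25 = 0.385
  [13.25→15.25]: (1.49+0.92)/2 × 2 = 2.41
  Sum = 157.385 µg/mL·hr
k_e = ln2 / t½ = 0.693147 / 2.84 = 0.2441 hr^-1
Extrapolated tail: C_last / k_e = 0.92 / 0.2441 = 3.769
AUC_0→∞ = 157.385 + 3.769 = 161.154 µg/mL·hr

AUC = 161 µg/mL·hr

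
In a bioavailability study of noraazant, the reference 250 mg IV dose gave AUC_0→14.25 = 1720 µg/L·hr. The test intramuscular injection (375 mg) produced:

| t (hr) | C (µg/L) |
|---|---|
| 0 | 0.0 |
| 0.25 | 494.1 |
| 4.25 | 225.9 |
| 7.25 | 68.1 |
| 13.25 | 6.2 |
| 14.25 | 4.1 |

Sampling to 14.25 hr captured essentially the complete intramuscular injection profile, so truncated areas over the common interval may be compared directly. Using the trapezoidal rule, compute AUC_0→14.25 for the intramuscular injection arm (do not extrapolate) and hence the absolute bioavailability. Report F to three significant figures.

F = 0.841

Trapezoidal AUC_0→14.25 (intramuscular injection):
  [0→0.25]: (0.0+494.1)/2 × 0.25 = 61.7625
  [0.25→4.25]: (494.1+225.9)/2 × 4 = 1440.0
  [4.25→7.25]: (225.9+68.1)/2 × 3 = 441.0
  [7.25→13.25]: (68.1+6.2)/2 × 6 = 222.9
  [13.25→14.25]: (6.2+4.1)/2 × 1 = 5.15
  Sum = 2170.8125 µg/L·hr
F = (AUC_ev/D_ev)/(AUC_iv/D_iv) = (2170.8125/375)/(1720/250) = 5.78883/6.88 = 0.8414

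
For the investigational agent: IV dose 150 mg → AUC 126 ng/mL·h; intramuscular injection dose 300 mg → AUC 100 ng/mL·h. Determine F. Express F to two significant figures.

F = (AUC_ev / D_ev) / (AUC_iv / D_iv)
  = (100/300) / (126/150)
  = 0.333333 / 0.84 = 0.3968

F = 0.40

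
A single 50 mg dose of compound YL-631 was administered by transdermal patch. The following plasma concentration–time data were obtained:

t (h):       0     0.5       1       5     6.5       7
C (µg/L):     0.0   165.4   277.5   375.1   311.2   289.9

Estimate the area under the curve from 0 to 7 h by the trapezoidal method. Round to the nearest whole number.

Trapezoidal AUC_0→7:
  [0→0.5]: (0.0+165.4)/2 × 0.5 = 41.35
  [0.5→1]: (165.4+277.5)/2 × 0.5 = 110.725
  [1→5]: (277.5+375.1)/2 × 4 = 1305.2
  [5→6.5]: (375.1+311.2)/2 × 1.5 = 514.725
  [6.5→7]: (311.2+289.9)/2 × 0.5 = 150.275
  Sum = 2122.275 µg/L·h

AUC = 2122 µg/L·h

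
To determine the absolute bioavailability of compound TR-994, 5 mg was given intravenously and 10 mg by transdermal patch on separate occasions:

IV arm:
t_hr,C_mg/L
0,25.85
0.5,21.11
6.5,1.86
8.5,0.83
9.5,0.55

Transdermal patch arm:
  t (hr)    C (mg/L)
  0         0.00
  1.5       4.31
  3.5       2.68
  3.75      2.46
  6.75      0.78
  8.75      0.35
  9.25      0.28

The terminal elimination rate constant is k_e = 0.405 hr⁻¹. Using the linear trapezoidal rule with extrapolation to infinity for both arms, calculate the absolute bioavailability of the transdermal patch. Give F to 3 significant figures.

F = 0.104

Trapezoidal AUC_0→9.5 (IV):
  [0→0.5]: (25.85+21.11)/2 × 0.5 = 11.74
  [0.5→6.5]: (21.11+1.86)/2 × 6 = 68.91
  [6.5→8.5]: (1.86+0.83)/2 × 2 = 2.69
  [8.5→9.5]: (0.83+0.55)/2 × 1 = 0.69
  Sum = 84.03 mg/L·hr
IV tail: 0.55/0.405 = 1.358; AUC_iv,0→∞ = 84.03 + 1.358 = 85.388 mg/L·hr
Trapezoidal AUC_0→9.25 (transdermal patch):
  [0→1.5]: (0.00+4.31)/2 × 1.5 = 3.2325
  [1.5→3.5]: (4.31+2.68)/2 × 2 = 6.99
  [3.5→3.75]: (2.68+2.46)/2 × 0.25 = 0.6425
  [3.75→6.75]: (2.46+0.78)/2 × 3 = 4.86
  [6.75→8.75]: (0.78+0.35)/2 × 2 = 1.13
  [8.75→9.25]: (0.35+0.28)/2 × 0.5 = 0.1575
  Sum = 17.0125 mg/L·hr
transdermal patch tail: 0.28/0.405 = 0.691; AUC_ev,0→∞ = 17.0125 + 0.691 = 17.7035 mg/L·hr
F = (AUC_ev/D_ev)/(AUC_iv/D_iv) = (17.7035/10)/(85.388/5) = 1.77035/17.0776 = 0.1037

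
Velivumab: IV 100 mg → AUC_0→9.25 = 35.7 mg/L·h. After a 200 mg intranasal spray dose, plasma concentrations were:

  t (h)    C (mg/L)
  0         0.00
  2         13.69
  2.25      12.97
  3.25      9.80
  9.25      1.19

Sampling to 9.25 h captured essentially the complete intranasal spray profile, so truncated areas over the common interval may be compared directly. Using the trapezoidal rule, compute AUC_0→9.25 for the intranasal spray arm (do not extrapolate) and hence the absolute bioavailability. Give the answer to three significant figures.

Trapezoidal AUC_0→9.25 (intranasal spray):
  [0→2]: (0.00+13.69)/2 × 2 = 13.69
  [2→2.25]: (13.69+12.97)/2 × 0.25 = 3.3325
  [2.25→3.25]: (12.97+9.80)/2 × 1 = 11.385
  [3.25→9.25]: (9.80+1.19)/2 × 6 = 32.97
  Sum = 61.3775 mg/L·h
F = (AUC_ev/D_ev)/(AUC_iv/D_iv) = (61.3775/200)/(35.7/100) = 0.3068875/0.357 = 0.8596

F = 0.860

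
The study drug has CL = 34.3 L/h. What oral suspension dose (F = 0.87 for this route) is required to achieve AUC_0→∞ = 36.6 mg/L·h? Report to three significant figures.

Dose = CL × AUC_0→∞ / F
     = 34.3 × 36.6 / 0.87 = 1442.97 mg

Dose = 1440 mg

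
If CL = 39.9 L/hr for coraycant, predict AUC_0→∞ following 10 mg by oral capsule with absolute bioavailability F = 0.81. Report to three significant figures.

AUC = 0.203 mg/L·hr

AUC_0→∞ = F × Dose / CL
        = 0.81 × 10 / 39.9 = 0.203008 mg/L·hr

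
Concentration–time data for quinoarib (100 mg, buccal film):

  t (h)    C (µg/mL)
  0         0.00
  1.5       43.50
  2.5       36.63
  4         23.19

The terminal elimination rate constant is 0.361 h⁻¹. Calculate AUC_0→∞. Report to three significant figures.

Trapezoidal AUC_0→4:
  [0→1.5]: (0.00+43.50)/2 × 1.5 = 32.625
  [1.5→2.5]: (43.50+36.63)/2 × 1 = 40.065
  [2.5→4]: (36.63+23.19)/2 × 1.5 = 44.865
  Sum = 117.555 µg/mL·h
Extrapolated tail: C_last / k_e = 23.19 / 0.361 = 64.238
AUC_0→∞ = 117.555 + 64.238 = 181.793 µg/mL·h

AUC = 182 µg/mL·h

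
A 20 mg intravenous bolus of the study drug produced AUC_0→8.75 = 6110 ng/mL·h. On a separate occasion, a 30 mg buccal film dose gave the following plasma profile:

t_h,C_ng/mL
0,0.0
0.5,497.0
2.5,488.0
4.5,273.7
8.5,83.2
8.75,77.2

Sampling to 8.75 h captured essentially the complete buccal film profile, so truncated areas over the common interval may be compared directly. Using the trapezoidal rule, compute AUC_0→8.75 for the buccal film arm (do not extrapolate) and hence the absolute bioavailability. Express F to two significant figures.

Trapezoidal AUC_0→8.75 (buccal film):
  [0→0.5]: (0.0+497.0)/2 × 0.5 = 124.25
  [0.5→2.5]: (497.0+488.0)/2 × 2 = 985.0
  [2.5→4.5]: (488.0+273.7)/2 × 2 = 761.7
  [4.5→8.5]: (273.7+83.2)/2 × 4 = 713.8
  [8.5→8.75]: (83.2+77.2)/2 × 0.25 = 20.05
  Sum = 2604.8 ng/mL·h
F = (AUC_ev/D_ev)/(AUC_iv/D_iv) = (2604.8/30)/(6110/20) = 86.8267/305.5 = 0.2842

F = 0.28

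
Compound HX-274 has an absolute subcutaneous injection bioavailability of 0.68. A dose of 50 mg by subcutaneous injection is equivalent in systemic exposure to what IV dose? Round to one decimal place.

D_iv = 34.0 mg

Systemic exposure from an extravascular dose = F × D_ev, so the equivalent IV dose is F × D_ev.
D_iv = F × D_ev = 0.68 × 50 = 34 mg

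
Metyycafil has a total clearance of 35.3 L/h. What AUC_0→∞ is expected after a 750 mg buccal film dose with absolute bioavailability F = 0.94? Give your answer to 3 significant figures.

AUC = 20.0 mg/L·h

AUC_0→∞ = F × Dose / CL
        = 0.94 × 750 / 35.3 = 19.9717 mg/L·h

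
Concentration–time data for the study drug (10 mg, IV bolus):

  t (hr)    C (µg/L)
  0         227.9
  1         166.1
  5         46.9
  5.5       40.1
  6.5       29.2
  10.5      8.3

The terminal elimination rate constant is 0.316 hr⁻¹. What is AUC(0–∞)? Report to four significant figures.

AUC = 780.7 µg/L·hr

Trapezoidal AUC_0→10.5:
  [0→1]: (227.9+166.1)/2 × 1 = 197.0
  [1→5]: (166.1+46.9)/2 × 4 = 426.0
  [5→5.5]: (46.9+40.1)/2 × 0.5 = 21.75
  [5.5→6.5]: (40.1+29.2)/2 × 1 = 34.65
  [6.5→10.5]: (29.2+8.3)/2 × 4 = 75.0
  Sum = 754.4 µg/L·hr
Extrapolated tail: C_last / k_e = 8.3 / 0.316 = 26.266
AUC_0→∞ = 754.4 + 26.266 = 780.666 µg/L·hr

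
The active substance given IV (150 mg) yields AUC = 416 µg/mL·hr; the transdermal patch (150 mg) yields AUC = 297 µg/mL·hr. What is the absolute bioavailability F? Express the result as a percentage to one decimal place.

F = (AUC_ev / D_ev) / (AUC_iv / D_iv)
  = (297/150) / (416/150)
  = 1.98 / 2.77333 = 0.7139
  = 71.39%

F = 71.4%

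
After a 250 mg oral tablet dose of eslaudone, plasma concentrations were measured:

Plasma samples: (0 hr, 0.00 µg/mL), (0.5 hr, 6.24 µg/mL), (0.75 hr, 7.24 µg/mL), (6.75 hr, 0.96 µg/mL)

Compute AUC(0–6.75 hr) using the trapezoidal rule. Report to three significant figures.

Trapezoidal AUC_0→6.75:
  [0→0.5]: (0.00+6.24)/2 × 0.5 = 1.56
  [0.5→0.75]: (6.24+7.24)/2 × 0.25 = 1.685
  [0.75→6.75]: (7.24+0.96)/2 × 6 = 24.6
  Sum = 27.845 µg/mL·hr

AUC = 27.8 µg/mL·hr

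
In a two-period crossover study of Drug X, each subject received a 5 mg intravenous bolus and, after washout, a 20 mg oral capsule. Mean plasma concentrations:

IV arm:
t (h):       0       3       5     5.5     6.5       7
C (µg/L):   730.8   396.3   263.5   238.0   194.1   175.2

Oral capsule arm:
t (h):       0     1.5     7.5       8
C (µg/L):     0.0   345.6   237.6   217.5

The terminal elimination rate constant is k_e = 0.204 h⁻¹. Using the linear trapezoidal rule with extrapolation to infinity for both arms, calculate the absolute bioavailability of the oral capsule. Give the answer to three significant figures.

F = 0.219

Trapezoidal AUC_0→7 (IV):
  [0→3]: (730.8+396.3)/2 × 3 = 1690.65
  [3→5]: (396.3+263.5)/2 × 2 = 659.8
  [5→5.5]: (263.5+238.0)/2 × 0.5 = 125.375
  [5.5→6.5]: (238.0+194.1)/2 × 1 = 216.05
  [6.5→7]: (194.1+175.2)/2 × 0.5 = 92.325
  Sum = 2784.2 µg/L·h
IV tail: 175.2/0.204 = 858.824; AUC_iv,0→∞ = 2784.2 + 858.824 = 3643.024 µg/L·h
Trapezoidal AUC_0→8 (oral capsule):
  [0→1.5]: (0.0+345.6)/2 × 1.5 = 259.2
  [1.5→7.5]: (345.6+237.6)/2 × 6 = 1749.6
  [7.5→8]: (237.6+217.5)/2 × 0.5 = 113.775
  Sum = 2122.575 µg/L·h
oral capsule tail: 217.5/0.204 = 1066.176; AUC_ev,0→∞ = 2122.575 + 1066.176 = 3188.751 µg/L·h
F = (AUC_ev/D_ev)/(AUC_iv/D_iv) = (3188.751/20)/(3643.024/5) = 159.43755/728.6048 = 0.2188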